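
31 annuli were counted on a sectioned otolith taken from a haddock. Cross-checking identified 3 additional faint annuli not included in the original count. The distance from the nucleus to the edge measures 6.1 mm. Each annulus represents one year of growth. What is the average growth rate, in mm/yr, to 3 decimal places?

True annulus count = 31 + 3 = 34.
Mean rate = 6.1 mm / 34 years ≈ 0.179 mm/yr.

0.179 mm/yr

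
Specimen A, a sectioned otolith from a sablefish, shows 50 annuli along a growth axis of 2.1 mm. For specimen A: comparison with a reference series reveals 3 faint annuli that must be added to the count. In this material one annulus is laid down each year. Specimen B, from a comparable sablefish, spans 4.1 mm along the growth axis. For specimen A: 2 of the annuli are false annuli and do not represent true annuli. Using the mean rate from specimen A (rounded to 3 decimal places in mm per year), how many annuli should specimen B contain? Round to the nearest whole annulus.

100 annuli

Specimen A: adjusted count: 50 − 2 + 3 = 51 annuli.
A: Extension rate ≈ 2.1 / 51 = 0.041 mm/year.
Specimen B: 4.1 mm / 0.041 mm per year = 100.00 years ≈ 100 annuli.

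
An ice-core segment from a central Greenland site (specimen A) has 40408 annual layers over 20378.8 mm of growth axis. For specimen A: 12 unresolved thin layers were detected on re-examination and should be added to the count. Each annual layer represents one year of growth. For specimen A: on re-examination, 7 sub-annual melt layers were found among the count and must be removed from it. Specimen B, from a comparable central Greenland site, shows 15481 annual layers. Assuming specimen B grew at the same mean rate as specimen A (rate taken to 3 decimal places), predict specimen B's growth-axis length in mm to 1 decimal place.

Specimen A: true annual layer count = 40408 − 7 + 12 = 40413.
A: 20378.8 mm over 40413 years gives 20378.8 / 40413 ≈ 0.504 mm/yr.
For B, 0.504 mm/year × 15481 years = 7802.4 mm.

7802.4 mm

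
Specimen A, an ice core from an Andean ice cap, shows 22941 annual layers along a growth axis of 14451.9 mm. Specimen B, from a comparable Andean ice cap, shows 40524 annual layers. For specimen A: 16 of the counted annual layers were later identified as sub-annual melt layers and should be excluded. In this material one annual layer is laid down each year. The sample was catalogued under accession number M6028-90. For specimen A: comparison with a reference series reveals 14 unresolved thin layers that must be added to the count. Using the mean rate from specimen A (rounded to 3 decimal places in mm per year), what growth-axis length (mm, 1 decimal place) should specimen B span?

25530.1 mm

Specimen A: correcting the raw count gives 22941 − 16 + 14 = 22939 true annual layers.
A: 14451.9 mm over 22939 years gives 14451.9 / 22939 ≈ 0.630 mm per year.
Length of B = 0.630 × 40524 = 25530.1 mm.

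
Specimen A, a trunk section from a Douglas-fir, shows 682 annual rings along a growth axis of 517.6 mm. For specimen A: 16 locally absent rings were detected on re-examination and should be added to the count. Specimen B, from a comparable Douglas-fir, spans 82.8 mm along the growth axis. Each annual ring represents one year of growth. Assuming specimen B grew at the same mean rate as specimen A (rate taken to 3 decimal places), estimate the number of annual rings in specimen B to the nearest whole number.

112 annual rings

Specimen A: true annual ring count = 682 + 16 = 698.
A: Mean rate = 517.6 mm / 698 years ≈ 0.742 mm per year.
B spans 82.8 / 0.742 = 111.59 years ≈ 112 annual rings.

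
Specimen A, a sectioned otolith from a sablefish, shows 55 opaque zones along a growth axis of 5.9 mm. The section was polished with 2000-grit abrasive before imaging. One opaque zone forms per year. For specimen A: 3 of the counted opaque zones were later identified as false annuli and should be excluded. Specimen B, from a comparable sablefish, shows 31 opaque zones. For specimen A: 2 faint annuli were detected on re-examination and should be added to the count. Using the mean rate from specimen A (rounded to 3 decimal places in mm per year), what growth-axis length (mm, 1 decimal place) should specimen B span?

3.4 mm

Specimen A: adjusted count: 55 − 3 + 2 = 54 opaque zones.
A: Mean rate = 5.9 mm / 54 years ≈ 0.109 mm/yr.
B's length ≈ 0.109 × 31 = 3.4 mm.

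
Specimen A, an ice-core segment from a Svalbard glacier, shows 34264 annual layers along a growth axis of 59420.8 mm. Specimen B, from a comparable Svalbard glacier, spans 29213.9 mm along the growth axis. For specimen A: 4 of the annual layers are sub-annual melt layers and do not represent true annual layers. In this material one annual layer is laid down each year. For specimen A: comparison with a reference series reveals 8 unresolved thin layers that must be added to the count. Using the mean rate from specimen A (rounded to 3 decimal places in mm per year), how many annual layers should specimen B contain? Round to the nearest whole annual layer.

Specimen A: after corrections the count is 34264 − 4 + 8 = 34268 annual layers.
A: Extension rate ≈ 59420.8 / 34268 = 1.734 mm per year.
For B, 29213.9 / 1.734 = 16847.69 years ≈ 16848 annual layers.

16848 annual layers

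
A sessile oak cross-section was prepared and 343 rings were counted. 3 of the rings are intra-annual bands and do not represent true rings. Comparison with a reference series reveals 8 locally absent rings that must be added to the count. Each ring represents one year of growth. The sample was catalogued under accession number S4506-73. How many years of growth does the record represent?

348 years

After corrections the count is 343 − 3 + 8 = 348 rings.
With a one-to-one ring periodicity this is 348 years.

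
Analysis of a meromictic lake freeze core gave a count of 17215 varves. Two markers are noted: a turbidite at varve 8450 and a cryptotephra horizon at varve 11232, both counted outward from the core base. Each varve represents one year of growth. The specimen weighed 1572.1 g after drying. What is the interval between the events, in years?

11232 − 8450 = 2782 varves lie between the two events.
That is 2782 years at one varve per year.

2782 years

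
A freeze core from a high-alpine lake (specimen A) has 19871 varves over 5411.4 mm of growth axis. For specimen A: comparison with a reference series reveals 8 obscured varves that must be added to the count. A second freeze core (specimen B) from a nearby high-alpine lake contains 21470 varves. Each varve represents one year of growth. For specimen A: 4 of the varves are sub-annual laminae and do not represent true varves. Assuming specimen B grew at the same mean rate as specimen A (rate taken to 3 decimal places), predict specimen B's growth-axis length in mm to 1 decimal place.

Specimen A: correcting the raw count gives 19871 − 4 + 8 = 19875 true varves.
A: Extension rate ≈ 5411.4 / 19875 = 0.272 mm/year.
For B, 0.272 mm/year × 21470 years = 5839.8 mm.

5839.8 mm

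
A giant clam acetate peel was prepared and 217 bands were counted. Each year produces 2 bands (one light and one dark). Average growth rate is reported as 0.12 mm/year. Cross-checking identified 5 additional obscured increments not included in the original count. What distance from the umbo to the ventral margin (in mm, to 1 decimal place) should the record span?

True band count = 217 + 5 = 222.
222 bands at 2 per year is 222 / 2 = 111 years.
111 years at 0.12 mm/year gives 0.12 × 111 = 13.3 mm.

13.3 mm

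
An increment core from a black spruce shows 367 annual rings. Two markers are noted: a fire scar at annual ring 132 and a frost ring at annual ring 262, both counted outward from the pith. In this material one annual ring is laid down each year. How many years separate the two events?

262 − 132 = 130 annual rings lie between the two events.
That is 130 years at one annual ring per year.

130 years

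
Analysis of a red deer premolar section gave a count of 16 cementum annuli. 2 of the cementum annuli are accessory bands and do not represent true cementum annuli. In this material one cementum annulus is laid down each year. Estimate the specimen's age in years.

14 years

True cementum annulus count = 16 − 2 = 14.
With a one-to-one cementum annulus periodicity this is 14 years.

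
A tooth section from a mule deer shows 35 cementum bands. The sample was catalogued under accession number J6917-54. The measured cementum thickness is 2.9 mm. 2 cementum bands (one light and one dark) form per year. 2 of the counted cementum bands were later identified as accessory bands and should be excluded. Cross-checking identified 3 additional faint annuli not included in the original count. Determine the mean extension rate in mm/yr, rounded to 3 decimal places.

After corrections the count is 35 − 2 + 3 = 36 cementum bands.
Dividing by 2 cementum bands per year: 36 / 2 = 18 years.
2.9 mm over 18 years gives 2.9 / 18 ≈ 0.161 mm/yr.

0.161 mm/yr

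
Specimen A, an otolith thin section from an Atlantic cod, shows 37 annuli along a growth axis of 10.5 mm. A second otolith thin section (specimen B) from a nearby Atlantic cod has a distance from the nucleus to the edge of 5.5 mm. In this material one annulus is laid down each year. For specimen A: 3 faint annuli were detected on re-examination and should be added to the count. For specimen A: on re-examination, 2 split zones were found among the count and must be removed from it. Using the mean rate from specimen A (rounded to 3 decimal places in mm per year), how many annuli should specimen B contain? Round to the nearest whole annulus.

Specimen A: correcting the raw count gives 37 − 2 + 3 = 38 true annuli.
A: Extension rate ≈ 10.5 / 38 = 0.276 mm/yr.
B spans 5.5 / 0.276 = 19.93 years ≈ 20 annuli.

20 annuli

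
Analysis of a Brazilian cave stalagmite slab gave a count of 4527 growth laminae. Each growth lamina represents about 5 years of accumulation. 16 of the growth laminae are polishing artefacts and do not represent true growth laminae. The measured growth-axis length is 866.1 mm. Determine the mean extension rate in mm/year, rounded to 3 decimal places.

Correcting the raw count gives 4527 − 16 = 4511 true growth laminae.
Multiplying by 5 years per growth lamina: 4511 × 5 = 22555 years.
Extension rate ≈ 866.1 / 22555 = 0.038 mm/year.

0.038 mm/year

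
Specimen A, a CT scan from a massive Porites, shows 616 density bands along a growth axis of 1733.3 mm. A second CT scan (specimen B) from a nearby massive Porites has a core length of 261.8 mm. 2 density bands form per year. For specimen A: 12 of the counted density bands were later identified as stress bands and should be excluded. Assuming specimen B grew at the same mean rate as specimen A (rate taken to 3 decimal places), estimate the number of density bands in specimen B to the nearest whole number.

Specimen A: adjusted count: 616 − 12 = 604 density bands.
Specimen A: 604 density bands at 2 per year is 604 / 2 = 302 years.
A: Extension rate ≈ 1733.3 / 302 = 5.739 mm/year.
For B, 261.8 / 5.739 = 45.62 years; at 2 density bands per year that is 45.62 × 2 ≈ 91 density bands.

91 density bands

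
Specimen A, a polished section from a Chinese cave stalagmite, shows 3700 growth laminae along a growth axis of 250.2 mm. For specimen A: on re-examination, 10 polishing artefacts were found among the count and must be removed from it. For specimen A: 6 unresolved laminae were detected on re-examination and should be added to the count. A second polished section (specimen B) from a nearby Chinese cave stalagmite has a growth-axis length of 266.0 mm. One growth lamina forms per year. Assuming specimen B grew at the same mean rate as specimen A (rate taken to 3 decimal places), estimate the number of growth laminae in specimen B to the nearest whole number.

3912 growth laminae

Specimen A: correcting the raw count gives 3700 − 10 + 6 = 3696 true growth laminae.
A: Extension rate ≈ 250.2 / 3696 = 0.068 mm/year.
For B, 266.0 / 0.068 = 3911.76 years ≈ 3912 growth laminae.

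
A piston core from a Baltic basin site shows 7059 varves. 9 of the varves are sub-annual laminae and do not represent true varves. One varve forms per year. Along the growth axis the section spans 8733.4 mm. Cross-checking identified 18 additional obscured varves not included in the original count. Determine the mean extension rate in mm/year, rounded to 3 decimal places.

True varve count = 7059 − 9 + 18 = 7068.
Mean rate = 8733.4 mm / 7068 years ≈ 1.236 mm/year.

1.236 mm/year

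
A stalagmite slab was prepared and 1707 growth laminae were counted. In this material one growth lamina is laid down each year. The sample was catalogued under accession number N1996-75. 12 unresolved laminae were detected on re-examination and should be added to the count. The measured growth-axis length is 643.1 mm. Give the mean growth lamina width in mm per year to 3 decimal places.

0.374 mm per year

After corrections the count is 1707 + 12 = 1719 growth laminae.
643.1 mm over 1719 years gives 643.1 / 1719 ≈ 0.374 mm per year.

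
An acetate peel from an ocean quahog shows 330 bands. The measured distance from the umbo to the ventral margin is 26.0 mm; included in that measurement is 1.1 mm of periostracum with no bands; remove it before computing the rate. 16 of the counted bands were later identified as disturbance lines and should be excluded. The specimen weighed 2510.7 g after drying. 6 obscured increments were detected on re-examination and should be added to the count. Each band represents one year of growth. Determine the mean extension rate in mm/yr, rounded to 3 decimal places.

True band count = 330 − 16 + 6 = 320.
Removing the 1.1 mm offcut leaves 26.0 − 1.1 = 24.9 mm.
Mean rate = 24.9 mm / 320 years ≈ 0.078 mm/yr.

0.078 mm/yr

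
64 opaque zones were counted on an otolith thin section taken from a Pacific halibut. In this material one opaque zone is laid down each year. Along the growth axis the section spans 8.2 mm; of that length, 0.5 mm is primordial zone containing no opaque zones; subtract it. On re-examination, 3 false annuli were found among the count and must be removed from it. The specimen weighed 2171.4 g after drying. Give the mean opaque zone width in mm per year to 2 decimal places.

True opaque zone count = 64 − 3 = 61.
Removing the 0.5 mm offcut leaves 8.2 − 0.5 = 7.7 mm.
Extension rate ≈ 7.7 / 61 = 0.13 mm per year.

0.13 mm per year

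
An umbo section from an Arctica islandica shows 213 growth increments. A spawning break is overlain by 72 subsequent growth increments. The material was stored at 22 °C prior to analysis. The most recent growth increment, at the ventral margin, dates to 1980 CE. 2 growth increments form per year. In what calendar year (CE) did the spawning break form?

72 growth increments formed after the spawning break.
With 2 growth increments per year, 72 / 2 = 36 years.
1980 − 36 = 1944 CE.

1944 CE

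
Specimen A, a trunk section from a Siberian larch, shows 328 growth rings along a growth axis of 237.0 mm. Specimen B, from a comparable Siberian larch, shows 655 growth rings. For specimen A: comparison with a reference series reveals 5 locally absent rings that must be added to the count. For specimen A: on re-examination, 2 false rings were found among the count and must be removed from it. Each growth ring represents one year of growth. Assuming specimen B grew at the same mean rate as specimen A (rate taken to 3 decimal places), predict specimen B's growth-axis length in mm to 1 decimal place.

469.0 mm

Specimen A: correcting the raw count gives 328 − 2 + 5 = 331 true growth rings.
A: 237.0 mm over 331 years gives 237.0 / 331 ≈ 0.716 mm per year.
For B, 0.716 mm/year × 655 years = 469.0 mm.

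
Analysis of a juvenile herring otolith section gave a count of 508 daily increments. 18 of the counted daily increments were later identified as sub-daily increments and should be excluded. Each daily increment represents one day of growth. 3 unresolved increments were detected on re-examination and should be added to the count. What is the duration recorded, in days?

493 days

True daily increment count = 508 − 18 + 3 = 493.
One daily increment per day makes the duration 493 days.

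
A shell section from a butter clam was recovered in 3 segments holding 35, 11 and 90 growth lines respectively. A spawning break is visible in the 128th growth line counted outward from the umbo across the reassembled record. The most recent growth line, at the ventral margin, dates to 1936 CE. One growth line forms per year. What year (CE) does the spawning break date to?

Total growth lines = 35 + 11 + 90 = 136.
The spawning break sits at growth line 128 from the umbo, so 136 − 128 = 8 growth lines formed after it.
1936 − 8 = 1928 CE.

1928 CE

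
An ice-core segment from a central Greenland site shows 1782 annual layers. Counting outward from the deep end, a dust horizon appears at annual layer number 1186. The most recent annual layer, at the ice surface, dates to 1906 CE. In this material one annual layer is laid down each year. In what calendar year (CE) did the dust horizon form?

1310 CE

1782 − 1186 = 596 annual layers lie beyond the dust horizon toward the ice surface.
1906 − 596 = 1310 CE.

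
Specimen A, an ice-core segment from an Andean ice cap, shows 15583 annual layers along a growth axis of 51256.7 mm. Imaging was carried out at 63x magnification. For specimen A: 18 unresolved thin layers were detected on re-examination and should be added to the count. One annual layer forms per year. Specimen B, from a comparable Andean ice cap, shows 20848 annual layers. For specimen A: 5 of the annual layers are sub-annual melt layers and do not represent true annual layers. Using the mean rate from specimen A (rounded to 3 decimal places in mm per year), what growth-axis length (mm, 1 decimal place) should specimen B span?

68527.4 mm

Specimen A: true annual layer count = 15583 − 5 + 18 = 15596.
A: 51256.7 mm over 15596 years gives 51256.7 / 15596 ≈ 3.287 mm per year.
For B, 3.287 mm/year × 20848 years = 68527.4 mm.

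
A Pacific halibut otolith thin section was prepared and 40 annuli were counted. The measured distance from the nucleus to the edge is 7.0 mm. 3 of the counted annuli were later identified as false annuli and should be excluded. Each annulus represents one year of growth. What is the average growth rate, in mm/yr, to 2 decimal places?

After corrections the count is 40 − 3 = 37 annuli.
Mean rate = 7.0 mm / 37 years ≈ 0.19 mm/yr.

0.19 mm/yr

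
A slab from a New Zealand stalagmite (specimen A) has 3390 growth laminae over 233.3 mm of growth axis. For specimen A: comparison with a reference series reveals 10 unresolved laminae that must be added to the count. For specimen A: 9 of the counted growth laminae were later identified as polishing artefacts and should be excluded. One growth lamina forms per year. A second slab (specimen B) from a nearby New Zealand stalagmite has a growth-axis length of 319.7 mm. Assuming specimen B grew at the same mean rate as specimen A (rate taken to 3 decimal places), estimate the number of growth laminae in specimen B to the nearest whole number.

4633 growth laminae

Specimen A: correcting the raw count gives 3390 − 9 + 10 = 3391 true growth laminae.
A: 233.3 mm over 3391 years gives 233.3 / 3391 ≈ 0.069 mm/year.
Specimen B: 319.7 mm / 0.069 mm per year = 4633.33 years ≈ 4633 growth laminae.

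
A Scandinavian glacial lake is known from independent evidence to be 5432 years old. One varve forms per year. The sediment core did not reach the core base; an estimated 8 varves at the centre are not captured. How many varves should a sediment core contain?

At one varve per year, 5432 years correspond to 5432 varves.
Less the 8 uncaptured varves: 5432 − 8 = 5424.

5424 varves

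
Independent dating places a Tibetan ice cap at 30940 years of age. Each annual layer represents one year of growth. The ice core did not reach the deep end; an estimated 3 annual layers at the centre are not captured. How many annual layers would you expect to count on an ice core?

30937 annual layers

Expected annual layers over 30940 years: 30940.
30940 − 3 missed = 30937 annual layers expected in the prepared section.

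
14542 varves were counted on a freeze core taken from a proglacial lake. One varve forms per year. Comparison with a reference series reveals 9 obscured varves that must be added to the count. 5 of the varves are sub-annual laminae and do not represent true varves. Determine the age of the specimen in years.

14546 years

After corrections the count is 14542 − 5 + 9 = 14546 varves.
At one varve per year, that is 14546 years.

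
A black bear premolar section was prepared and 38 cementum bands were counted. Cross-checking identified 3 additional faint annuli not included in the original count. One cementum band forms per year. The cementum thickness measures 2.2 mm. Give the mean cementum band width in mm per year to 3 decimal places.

After corrections the count is 38 + 3 = 41 cementum bands.
Extension rate ≈ 2.2 / 41 = 0.054 mm per year.

0.054 mm per year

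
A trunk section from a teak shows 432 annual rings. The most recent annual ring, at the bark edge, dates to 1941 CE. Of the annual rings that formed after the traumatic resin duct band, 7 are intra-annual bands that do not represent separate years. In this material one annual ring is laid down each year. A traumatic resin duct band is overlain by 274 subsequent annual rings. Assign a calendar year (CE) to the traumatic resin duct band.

1674 CE

There are 274 annual rings younger than the traumatic resin duct band.
Excluding 7 false annual rings: 274 − 7 = 267.
Counting back 267 years from 1941 CE places the traumatic resin duct band in 1941 − 267 = 1674 CE.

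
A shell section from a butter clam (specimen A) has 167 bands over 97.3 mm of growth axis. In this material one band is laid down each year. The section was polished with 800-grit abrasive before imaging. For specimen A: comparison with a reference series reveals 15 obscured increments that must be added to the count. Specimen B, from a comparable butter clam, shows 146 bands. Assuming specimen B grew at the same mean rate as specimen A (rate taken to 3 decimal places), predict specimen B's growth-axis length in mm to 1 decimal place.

Specimen A: true band count = 167 + 15 = 182.
A: Extension rate ≈ 97.3 / 182 = 0.535 mm per year.
B's length ≈ 0.535 × 146 = 78.1 mm.

78.1 mm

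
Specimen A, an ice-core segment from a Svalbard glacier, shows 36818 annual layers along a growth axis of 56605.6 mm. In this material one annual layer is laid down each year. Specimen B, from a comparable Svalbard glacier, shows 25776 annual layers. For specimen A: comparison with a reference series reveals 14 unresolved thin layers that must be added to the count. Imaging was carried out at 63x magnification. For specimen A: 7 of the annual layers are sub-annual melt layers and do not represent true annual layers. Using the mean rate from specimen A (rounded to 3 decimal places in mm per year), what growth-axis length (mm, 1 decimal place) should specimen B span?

39617.7 mm

Specimen A: adjusted count: 36818 − 7 + 14 = 36825 annual layers.
A: 56605.6 mm over 36825 years gives 56605.6 / 36825 ≈ 1.537 mm/year.
For B, 1.537 mm/year × 25776 years = 39617.7 mm.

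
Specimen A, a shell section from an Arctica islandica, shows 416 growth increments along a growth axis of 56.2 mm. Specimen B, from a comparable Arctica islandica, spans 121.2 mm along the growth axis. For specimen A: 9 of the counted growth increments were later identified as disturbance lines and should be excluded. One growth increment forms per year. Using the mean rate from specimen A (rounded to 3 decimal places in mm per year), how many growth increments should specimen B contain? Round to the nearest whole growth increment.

Specimen A: after corrections the count is 416 − 9 = 407 growth increments.
A: 56.2 mm over 407 years gives 56.2 / 407 ≈ 0.138 mm per year.
For B, 121.2 / 0.138 = 878.26 years ≈ 878 growth increments.

878 growth increments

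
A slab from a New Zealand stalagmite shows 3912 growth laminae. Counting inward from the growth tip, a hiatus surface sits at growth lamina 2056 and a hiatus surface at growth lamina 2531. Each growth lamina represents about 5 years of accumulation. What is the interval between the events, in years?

2375 yr

The two markers are separated by 2531 − 2056 = 475 growth laminae.
Multiplying by 5 years per growth lamina: 475 × 5 = 2375 years.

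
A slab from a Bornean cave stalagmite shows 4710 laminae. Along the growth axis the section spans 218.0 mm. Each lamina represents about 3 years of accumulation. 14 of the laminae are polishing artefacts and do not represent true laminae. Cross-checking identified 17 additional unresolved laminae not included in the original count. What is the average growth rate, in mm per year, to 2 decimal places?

True lamina count = 4710 − 14 + 17 = 4713.
At 3 years per lamina, 4713 × 3 = 14139 years.
Extension rate ≈ 218.0 / 14139 = 0.02 mm per year.

0.02 mm per year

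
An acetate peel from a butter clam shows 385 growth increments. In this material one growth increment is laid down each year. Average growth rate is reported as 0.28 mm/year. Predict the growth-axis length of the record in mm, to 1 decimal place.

385 years of growth are recorded.
Predicted length = 0.28 mm/year × 385 years = 107.8 mm.

107.8 mm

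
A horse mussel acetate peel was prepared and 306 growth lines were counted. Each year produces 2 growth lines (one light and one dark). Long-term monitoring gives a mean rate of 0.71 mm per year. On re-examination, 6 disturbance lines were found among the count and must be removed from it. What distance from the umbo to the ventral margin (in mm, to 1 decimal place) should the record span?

Adjusted count: 306 − 6 = 300 growth lines.
With 2 growth lines per year, 300 / 2 = 150 years.
150 years at 0.71 mm/year gives 0.71 × 150 = 106.5 mm.

106.5 mm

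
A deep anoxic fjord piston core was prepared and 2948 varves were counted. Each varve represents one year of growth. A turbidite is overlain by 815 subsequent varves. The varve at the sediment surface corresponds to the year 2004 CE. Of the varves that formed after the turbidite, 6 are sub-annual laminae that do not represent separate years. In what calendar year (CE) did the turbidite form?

1195 CE

There are 815 varves younger than the turbidite.
Removing the 6 false varves leaves 815 − 6 = 809 true varves beyond the turbidite.
The varve at the sediment surface is 2004 CE, so the turbidite dates to 2004 − 809 = 1195 CE.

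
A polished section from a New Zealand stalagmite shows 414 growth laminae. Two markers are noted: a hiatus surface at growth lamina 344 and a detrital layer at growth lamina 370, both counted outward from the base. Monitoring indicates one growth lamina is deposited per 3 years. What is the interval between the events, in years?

78 years

The two markers are separated by 370 − 344 = 26 growth laminae.
At 3 years per growth lamina, 26 × 3 = 78 years.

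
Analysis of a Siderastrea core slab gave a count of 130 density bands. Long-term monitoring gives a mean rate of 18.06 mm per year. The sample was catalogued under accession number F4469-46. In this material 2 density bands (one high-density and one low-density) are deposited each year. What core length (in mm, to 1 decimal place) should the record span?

1173.9 mm

130 density bands at 2 per year is 130 / 2 = 65 years.
65 years at 18.06 mm/year gives 18.06 × 65 = 1173.9 mm.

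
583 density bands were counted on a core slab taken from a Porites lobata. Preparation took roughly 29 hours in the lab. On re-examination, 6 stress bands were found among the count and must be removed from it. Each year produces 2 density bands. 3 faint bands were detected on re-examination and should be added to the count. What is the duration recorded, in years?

Adjusted count: 583 − 6 + 3 = 580 density bands.
Dividing by 2 density bands per year: 580 / 2 = 290 years.

290 yr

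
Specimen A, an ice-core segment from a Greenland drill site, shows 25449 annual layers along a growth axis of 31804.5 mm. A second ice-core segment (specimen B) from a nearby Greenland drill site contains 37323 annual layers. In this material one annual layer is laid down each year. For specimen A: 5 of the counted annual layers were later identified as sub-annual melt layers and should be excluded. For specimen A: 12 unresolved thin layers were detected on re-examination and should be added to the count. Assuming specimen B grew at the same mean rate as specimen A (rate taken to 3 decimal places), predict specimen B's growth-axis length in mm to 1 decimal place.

Specimen A: adjusted count: 25449 − 5 + 12 = 25456 annual layers.
A: Extension rate ≈ 31804.5 / 25456 = 1.249 mm per year.
B's length ≈ 1.249 × 37323 = 46616.4 mm.

46616.4 mm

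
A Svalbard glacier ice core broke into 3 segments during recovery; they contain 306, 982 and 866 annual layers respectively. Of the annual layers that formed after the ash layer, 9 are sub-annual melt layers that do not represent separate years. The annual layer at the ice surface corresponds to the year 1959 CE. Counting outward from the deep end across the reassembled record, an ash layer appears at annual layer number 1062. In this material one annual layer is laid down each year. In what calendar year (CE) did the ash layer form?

876 CE

Total annual layers = 306 + 982 + 866 = 2154.
The ash layer sits at annual layer 1062 from the deep end, so 2154 − 1062 = 1092 annual layers formed after it.
1092 − 9 false = 1083 true annual layers after the ash layer.
Counting back 1083 years from 1959 CE places the ash layer in 1959 − 1083 = 876 CE.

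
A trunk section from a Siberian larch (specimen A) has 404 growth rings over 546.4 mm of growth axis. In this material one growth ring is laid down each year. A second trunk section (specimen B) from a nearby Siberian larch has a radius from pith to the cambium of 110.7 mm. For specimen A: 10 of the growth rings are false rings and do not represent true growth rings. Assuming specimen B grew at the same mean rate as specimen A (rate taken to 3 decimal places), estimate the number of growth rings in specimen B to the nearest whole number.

80 growth rings

Specimen A: after corrections the count is 404 − 10 = 394 growth rings.
A: Mean rate = 546.4 mm / 394 years ≈ 1.387 mm per year.
Specimen B: 110.7 mm / 1.387 mm per year = 79.81 years ≈ 80 growth rings.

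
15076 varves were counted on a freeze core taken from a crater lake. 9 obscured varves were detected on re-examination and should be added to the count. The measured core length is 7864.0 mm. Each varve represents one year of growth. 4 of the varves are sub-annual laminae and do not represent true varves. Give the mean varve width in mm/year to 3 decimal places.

Adjusted count: 15076 − 4 + 9 = 15081 varves.
7864.0 mm over 15081 years gives 7864.0 / 15081 ≈ 0.521 mm/year.

0.521 mm/year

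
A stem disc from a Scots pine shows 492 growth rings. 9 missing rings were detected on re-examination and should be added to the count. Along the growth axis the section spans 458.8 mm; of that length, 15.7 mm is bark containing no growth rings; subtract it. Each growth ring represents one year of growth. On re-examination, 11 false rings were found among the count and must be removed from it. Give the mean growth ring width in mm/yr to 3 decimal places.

Correcting the raw count gives 492 − 11 + 9 = 490 true growth rings.
Net length = 458.8 − 15.7 = 443.1 mm.
Extension rate ≈ 443.1 / 490 = 0.904 mm/yr.

0.904 mm/yr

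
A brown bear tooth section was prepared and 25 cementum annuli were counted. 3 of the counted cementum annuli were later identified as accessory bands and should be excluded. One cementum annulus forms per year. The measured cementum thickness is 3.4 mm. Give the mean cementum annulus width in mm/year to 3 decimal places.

After corrections the count is 25 − 3 = 22 cementum annuli.
3.4 mm over 22 years gives 3.4 / 22 ≈ 0.155 mm/year.

0.155 mm/year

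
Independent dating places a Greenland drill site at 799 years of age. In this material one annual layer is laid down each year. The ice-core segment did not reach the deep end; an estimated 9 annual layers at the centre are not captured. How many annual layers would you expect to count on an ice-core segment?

Expected annual layers over 799 years: 799.
Subtracting the 9 annual layers not captured gives 799 − 9 = 790 annual layers in the record.

790 annual layers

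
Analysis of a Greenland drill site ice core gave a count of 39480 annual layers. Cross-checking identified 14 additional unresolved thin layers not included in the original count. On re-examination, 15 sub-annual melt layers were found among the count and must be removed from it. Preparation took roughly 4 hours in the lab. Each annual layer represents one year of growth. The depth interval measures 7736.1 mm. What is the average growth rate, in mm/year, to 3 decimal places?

0.196 mm/year

Correcting the raw count gives 39480 − 15 + 14 = 39479 true annual layers.
7736.1 mm over 39479 years gives 7736.1 / 39479 ≈ 0.196 mm/year.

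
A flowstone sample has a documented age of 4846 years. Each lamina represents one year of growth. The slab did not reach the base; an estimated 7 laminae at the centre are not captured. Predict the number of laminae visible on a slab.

Expected laminae over 4846 years: 4846.
Subtracting the 7 laminae not captured gives 4846 − 7 = 4839 laminae in the record.

4839 laminae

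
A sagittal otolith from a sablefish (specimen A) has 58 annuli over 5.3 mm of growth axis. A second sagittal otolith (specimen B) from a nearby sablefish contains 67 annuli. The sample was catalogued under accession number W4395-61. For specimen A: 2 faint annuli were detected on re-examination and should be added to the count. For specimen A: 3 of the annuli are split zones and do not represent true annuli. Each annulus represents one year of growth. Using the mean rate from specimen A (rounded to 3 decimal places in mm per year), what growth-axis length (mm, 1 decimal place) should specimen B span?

Specimen A: correcting the raw count gives 58 − 3 + 2 = 57 true annuli.
A: Extension rate ≈ 5.3 / 57 = 0.093 mm/year.
For B, 0.093 mm/year × 67 years = 6.2 mm.

6.2 mm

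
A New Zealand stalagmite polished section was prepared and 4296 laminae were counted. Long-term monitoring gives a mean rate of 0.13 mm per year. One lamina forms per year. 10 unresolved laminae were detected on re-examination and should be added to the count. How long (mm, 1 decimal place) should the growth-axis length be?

559.8 mm

Adjusted count: 4296 + 10 = 4306 laminae.
4306 years at 0.13 mm/year gives 0.13 × 4306 = 559.8 mm.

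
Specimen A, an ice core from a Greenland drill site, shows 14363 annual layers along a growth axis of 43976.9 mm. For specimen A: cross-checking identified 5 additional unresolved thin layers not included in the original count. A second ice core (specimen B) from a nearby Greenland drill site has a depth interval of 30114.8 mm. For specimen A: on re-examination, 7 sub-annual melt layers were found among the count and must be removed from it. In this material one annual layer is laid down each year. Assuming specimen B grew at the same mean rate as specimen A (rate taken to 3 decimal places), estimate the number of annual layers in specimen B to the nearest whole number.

9835 annual layers

Specimen A: true annual layer count = 14363 − 7 + 5 = 14361.
A: Mean rate = 43976.9 mm / 14361 years ≈ 3.062 mm per year.
For B, 30114.8 / 3.062 = 9835.01 years ≈ 9835 annual layers.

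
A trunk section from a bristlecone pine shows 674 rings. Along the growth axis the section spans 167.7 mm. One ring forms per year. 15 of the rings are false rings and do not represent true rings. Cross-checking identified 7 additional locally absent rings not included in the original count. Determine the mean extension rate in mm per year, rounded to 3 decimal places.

Adjusted count: 674 − 15 + 7 = 666 rings.
Extension rate ≈ 167.7 / 666 = 0.252 mm per year.

0.252 mm per year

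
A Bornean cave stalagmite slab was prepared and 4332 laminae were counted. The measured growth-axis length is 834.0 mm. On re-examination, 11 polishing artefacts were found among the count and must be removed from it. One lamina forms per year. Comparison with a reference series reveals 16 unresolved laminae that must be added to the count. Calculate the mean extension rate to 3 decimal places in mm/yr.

Adjusted count: 4332 − 11 + 16 = 4337 laminae.
Mean rate = 834.0 mm / 4337 years ≈ 0.192 mm/yr.

0.192 mm/yr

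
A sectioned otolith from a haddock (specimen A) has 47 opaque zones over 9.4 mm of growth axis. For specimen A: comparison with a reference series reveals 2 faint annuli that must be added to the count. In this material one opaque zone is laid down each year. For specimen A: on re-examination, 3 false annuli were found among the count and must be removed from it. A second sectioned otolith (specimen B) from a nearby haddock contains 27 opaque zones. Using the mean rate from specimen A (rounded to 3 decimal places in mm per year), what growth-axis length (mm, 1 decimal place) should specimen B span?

5.5 mm

Specimen A: true opaque zone count = 47 − 3 + 2 = 46.
A: Mean rate = 9.4 mm / 46 years ≈ 0.204 mm/yr.
B's length ≈ 0.204 × 27 = 5.5 mm.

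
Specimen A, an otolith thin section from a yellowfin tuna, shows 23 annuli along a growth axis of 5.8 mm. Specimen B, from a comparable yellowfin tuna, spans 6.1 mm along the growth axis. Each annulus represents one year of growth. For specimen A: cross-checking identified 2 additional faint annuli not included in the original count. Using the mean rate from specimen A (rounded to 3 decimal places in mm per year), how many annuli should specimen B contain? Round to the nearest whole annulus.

Specimen A: true annulus count = 23 + 2 = 25.
A: Mean rate = 5.8 mm / 25 years ≈ 0.232 mm per year.
For B, 6.1 / 0.232 = 26.29 years ≈ 26 annuli.

26 annuli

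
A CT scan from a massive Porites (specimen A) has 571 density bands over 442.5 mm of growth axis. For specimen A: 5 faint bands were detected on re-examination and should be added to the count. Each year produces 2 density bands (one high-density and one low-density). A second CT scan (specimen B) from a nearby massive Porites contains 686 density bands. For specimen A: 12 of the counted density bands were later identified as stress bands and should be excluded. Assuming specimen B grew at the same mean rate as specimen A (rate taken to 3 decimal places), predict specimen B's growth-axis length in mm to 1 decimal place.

Specimen A: correcting the raw count gives 571 − 12 + 5 = 564 true density bands.
Specimen A: dividing by 2 density bands per year: 564 / 2 = 282 years.
A: Mean rate = 442.5 mm / 282 years ≈ 1.569 mm/year.
Specimen B: 686 density bands at 2 per year is 686 / 2 = 343 years. B's length ≈ 1.569 × 343 = 538.2 mm.

538.2 mm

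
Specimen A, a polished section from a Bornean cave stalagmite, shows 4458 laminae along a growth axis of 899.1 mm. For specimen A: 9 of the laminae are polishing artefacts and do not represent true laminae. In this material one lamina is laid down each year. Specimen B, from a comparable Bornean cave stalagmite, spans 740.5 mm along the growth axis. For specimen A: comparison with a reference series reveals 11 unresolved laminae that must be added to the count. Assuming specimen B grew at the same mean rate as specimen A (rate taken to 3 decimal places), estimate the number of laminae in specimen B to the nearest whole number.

3666 laminae

Specimen A: correcting the raw count gives 4458 − 9 + 11 = 4460 true laminae.
A: Extension rate ≈ 899.1 / 4460 = 0.202 mm per year.
B spans 740.5 / 0.202 = 3665.84 years ≈ 3666 laminae.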